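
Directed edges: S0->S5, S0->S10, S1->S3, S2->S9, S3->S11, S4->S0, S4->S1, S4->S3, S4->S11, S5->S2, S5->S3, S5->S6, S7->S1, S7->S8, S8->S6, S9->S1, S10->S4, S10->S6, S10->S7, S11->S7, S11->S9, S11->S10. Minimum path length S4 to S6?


BFS layer-by-layer from S4:
  dist 0: {S4}
  dist 1: {S0, S1, S3, S11}
  dist 2: {S5, S7, S9, S10}
  dist 3: {S2, S6, S8}
  -> S6 reached at distance 3
Shortest path length = 3

3


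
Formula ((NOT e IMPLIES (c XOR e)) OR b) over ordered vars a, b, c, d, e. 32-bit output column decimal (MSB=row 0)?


Formula: ((NOT e IMPLIES (c XOR e)) OR b) over a, b, c, d, e (32 rows)
Evaluate each row (bits = a,b,c,d,e, MSB first):
  row 0 [00000]: ((NOT 0 IMPLIES (0 XOR 0)) OR 0) -> 0
  row 1 [00001]: ((NOT 1 IMPLIES (0 XOR 1)) OR 0) -> 1
  row 2 [00010]: ((NOT 0 IMPLIES (0 XOR 0)) OR 0) -> 0
  row 3 [00011]: ((NOT 1 IMPLIES (0 XOR 1)) OR 0) -> 1
  row 4 [00100]: ((NOT 0 IMPLIES (1 XOR 0)) OR 0) -> 1
  row 5 [00101]: ((NOT 1 IMPLIES (1 XOR 1)) OR 0) -> 1
  row 6 [00110]: ((NOT 0 IMPLIES (1 XOR 0)) OR 0) -> 1
  row 7 [00111]: ((NOT 1 IMPLIES (1 XOR 1)) OR 0) -> 1
  row 8 [01000]: ((NOT 0 IMPLIES (0 XOR 0)) OR 1) -> 1
  row 9 [01001]: ((NOT 1 IMPLIES (0 XOR 1)) OR 1) -> 1
  row 10 [01010]: ((NOT 0 IMPLIES (0 XOR 0)) OR 1) -> 1
  row 11 [01011]: ((NOT 1 IMPLIES (0 XOR 1)) OR 1) -> 1
  row 12 [01100]: ((NOT 0 IMPLIES (1 XOR 0)) OR 1) -> 1
  row 13 [01101]: ((NOT 1 IMPLIES (1 XOR 1)) OR 1) -> 1
  row 14 [01110]: ((NOT 0 IMPLIES (1 XOR 0)) OR 1) -> 1
  row 15 [01111]: ((NOT 1 IMPLIES (1 XOR 1)) OR 1) -> 1
  row 16 [10000]: ((NOT 0 IMPLIES (0 XOR 0)) OR 0) -> 0
  row 17 [10001]: ((NOT 1 IMPLIES (0 XOR 1)) OR 0) -> 1
  row 18 [10010]: ((NOT 0 IMPLIES (0 XOR 0)) OR 0) -> 0
  row 19 [10011]: ((NOT 1 IMPLIES (0 XOR 1)) OR 0) -> 1
  row 20 [10100]: ((NOT 0 IMPLIES (1 XOR 0)) OR 0) -> 1
  row 21 [10101]: ((NOT 1 IMPLIES (1 XOR 1)) OR 0) -> 1
  row 22 [10110]: ((NOT 0 IMPLIES (1 XOR 0)) OR 0) -> 1
  row 23 [10111]: ((NOT 1 IMPLIES (1 XOR 1)) OR 0) -> 1
  row 24 [11000]: ((NOT 0 IMPLIES (0 XOR 0)) OR 1) -> 1
  row 25 [11001]: ((NOT 1 IMPLIES (0 XOR 1)) OR 1) -> 1
  row 26 [11010]: ((NOT 0 IMPLIES (0 XOR 0)) OR 1) -> 1
  row 27 [11011]: ((NOT 1 IMPLIES (0 XOR 1)) OR 1) -> 1
  row 28 [11100]: ((NOT 0 IMPLIES (1 XOR 0)) OR 1) -> 1
  row 29 [11101]: ((NOT 1 IMPLIES (1 XOR 1)) OR 1) -> 1
  row 30 [11110]: ((NOT 0 IMPLIES (1 XOR 0)) OR 1) -> 1
  row 31 [11111]: ((NOT 1 IMPLIES (1 XOR 1)) OR 1) -> 1
Full result column, 4 rows per line (a,b,c fixed per line; d,e runs 00..11 left to right):
  rows 0-3 [a,b,c=000]: 0101  = hex 5
  rows 4-7 [a,b,c=001]: 1111  = hex F
  rows 8-11 [a,b,c=010]: 1111  = hex F
  rows 12-15 [a,b,c=011]: 1111  = hex F
  rows 16-19 [a,b,c=100]: 0101  = hex 5
  rows 20-23 [a,b,c=101]: 1111  = hex F
  rows 24-27 [a,b,c=110]: 1111  = hex F
  rows 28-31 [a,b,c=111]: 1111  = hex F
Output column (row 0 .. row 31) = 01011111111111110101111111111111
Output column grouped in 4s = 0101 1111 1111 1111 0101 1111 1111 1111 = 0x5FFF5FFF
Convert to decimal digit by digit (value = value*16 + digit):
  5 -> 5
  5*16 + 15 (F) = 95
  95*16 + 15 (F) = 1535
  1535*16 + 15 (F) = 24575
  24575*16 + 5 = 393205
  393205*16 + 15 (F) = 6291295
  6291295*16 + 15 (F) = 100660735
  100660735*16 + 15 (F) = 1610571775
Decimal = 1610571775

1610571775


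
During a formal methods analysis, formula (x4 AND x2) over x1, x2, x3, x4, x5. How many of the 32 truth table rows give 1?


Formula: (x4 AND x2) over 5 vars (32 rows)
Evaluate each row (x1, x2, x3, x4, x5 as bits, MSB first):
  row 0 [00000]: (0 AND 0) -> 0
  row 1 [00001]: (0 AND 0) -> 0
  row 2 [00010]: (1 AND 0) -> 0
  row 3 [00011]: (1 AND 0) -> 0
  row 4 [00100]: (0 AND 0) -> 0
  row 5 [00101]: (0 AND 0) -> 0
  row 6 [00110]: (1 AND 0) -> 0
  row 7 [00111]: (1 AND 0) -> 0
  row 8 [01000]: (0 AND 1) -> 0
  row 9 [01001]: (0 AND 1) -> 0
  row 10 [01010]: (1 AND 1) -> 1
  row 11 [01011]: (1 AND 1) -> 1
  row 12 [01100]: (0 AND 1) -> 0
  row 13 [01101]: (0 AND 1) -> 0
  row 14 [01110]: (1 AND 1) -> 1
  row 15 [01111]: (1 AND 1) -> 1
  row 16 [10000]: (0 AND 0) -> 0
  row 17 [10001]: (0 AND 0) -> 0
  row 18 [10010]: (1 AND 0) -> 0
  row 19 [10011]: (1 AND 0) -> 0
  row 20 [10100]: (0 AND 0) -> 0
  row 21 [10101]: (0 AND 0) -> 0
  row 22 [10110]: (1 AND 0) -> 0
  row 23 [10111]: (1 AND 0) -> 0
  row 24 [11000]: (0 AND 1) -> 0
  row 25 [11001]: (0 AND 1) -> 0
  row 26 [11010]: (1 AND 1) -> 1
  row 27 [11011]: (1 AND 1) -> 1
  row 28 [11100]: (0 AND 1) -> 0
  row 29 [11101]: (0 AND 1) -> 0
  row 30 [11110]: (1 AND 1) -> 1
  row 31 [11111]: (1 AND 1) -> 1
Full result column, 8 rows per line (x1,x2 fixed per line; x3,x4,x5 runs 000..111 left to right):
  rows 0-7 [x1,x2=00]: 00000000  (ones: 0)
  rows 8-15 [x1,x2=01]: 00110011  (ones: 4)
  rows 16-23 [x1,x2=10]: 00000000  (ones: 0)
  rows 24-31 [x1,x2=11]: 00110011  (ones: 4)
Count of 1-rows = 0+4+0+4 = 8

8


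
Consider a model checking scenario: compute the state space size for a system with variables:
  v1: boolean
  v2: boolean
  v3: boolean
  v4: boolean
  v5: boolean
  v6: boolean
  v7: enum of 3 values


State space = product of domain sizes of all variables.
Domain sizes:
  v1 (boolean): 2
  v2 (boolean): 2
  v3 (boolean): 2
  v4 (boolean): 2
  v5 (boolean): 2
  v6 (boolean): 2
  v7 (enum of 3 values): 3
Product = 2 * 2 * 2 * 2 * 2 * 2 * 3 = 192

192


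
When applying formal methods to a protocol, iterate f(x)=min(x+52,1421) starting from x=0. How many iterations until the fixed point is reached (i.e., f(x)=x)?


Step 1: x=0, cap=1421, increment=52
Step 2: x grows by 52 each step until capped at 1421; fixed point is x=1421
Step 3: iterations = ceil(1421/52) = 28

28


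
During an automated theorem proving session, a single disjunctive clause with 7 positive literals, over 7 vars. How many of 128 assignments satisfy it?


Step 1: Total=2^7=128
Step 2: Unsat when all 7 false: 2^0=1
Step 3: Sat=128-1=127

127


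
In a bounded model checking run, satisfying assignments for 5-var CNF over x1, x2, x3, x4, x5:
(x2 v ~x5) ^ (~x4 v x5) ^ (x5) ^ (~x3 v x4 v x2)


CNF with 4 clauses over 5 vars (32 assignments).
An assignment satisfies CNF iff every clause has >=1 true literal.
Check each row (bits = x1,x2,x3,x4,x5; clause T/F shown):
  row 0 [00000]: clauses=TTFT -> 0
  row 1 [00001]: clauses=FTTT -> 0
  row 2 [00010]: clauses=TFFT -> 0
  row 3 [00011]: clauses=FTTT -> 0
  row 4 [00100]: clauses=TTFF -> 0
  row 5 [00101]: clauses=FTTF -> 0
  row 6 [00110]: clauses=TFFT -> 0
  row 7 [00111]: clauses=FTTT -> 0
  row 8 [01000]: clauses=TTFT -> 0
  row 9 [01001]: clauses=TTTT -> 1
  row 10 [01010]: clauses=TFFT -> 0
  row 11 [01011]: clauses=TTTT -> 1
  row 12 [01100]: clauses=TTFT -> 0
  row 13 [01101]: clauses=TTTT -> 1
  row 14 [01110]: clauses=TFFT -> 0
  row 15 [01111]: clauses=TTTT -> 1
  row 16 [10000]: clauses=TTFT -> 0
  row 17 [10001]: clauses=FTTT -> 0
  row 18 [10010]: clauses=TFFT -> 0
  row 19 [10011]: clauses=FTTT -> 0
  row 20 [10100]: clauses=TTFF -> 0
  row 21 [10101]: clauses=FTTF -> 0
  row 22 [10110]: clauses=TFFT -> 0
  row 23 [10111]: clauses=FTTT -> 0
  row 24 [11000]: clauses=TTFT -> 0
  row 25 [11001]: clauses=TTTT -> 1
  row 26 [11010]: clauses=TFFT -> 0
  row 27 [11011]: clauses=TTTT -> 1
  row 28 [11100]: clauses=TTFT -> 0
  row 29 [11101]: clauses=TTTT -> 1
  row 30 [11110]: clauses=TFFT -> 0
  row 31 [11111]: clauses=TTTT -> 1
Full result column, 8 rows per line (x1,x2 fixed per line; x3,x4,x5 runs 000..111 left to right):
  rows 0-7 [x1,x2=00]: 00000000  (ones: 0)
  rows 8-15 [x1,x2=01]: 01010101  (ones: 4)
  rows 16-23 [x1,x2=10]: 00000000  (ones: 0)
  rows 24-31 [x1,x2=11]: 01010101  (ones: 4)
Satisfying assignments = 0+4+0+4 = 8

8


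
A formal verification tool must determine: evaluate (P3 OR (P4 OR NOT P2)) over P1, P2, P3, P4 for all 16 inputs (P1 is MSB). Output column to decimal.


Formula: (P3 OR (P4 OR NOT P2)) over P1, P2, P3, P4 (16 rows)
Evaluate each row (bits = P1,P2,P3,P4, MSB first):
  row 0 [0000]: (0 OR (0 OR NOT 0)) -> 1
  row 1 [0001]: (0 OR (1 OR NOT 0)) -> 1
  row 2 [0010]: (1 OR (0 OR NOT 0)) -> 1
  row 3 [0011]: (1 OR (1 OR NOT 0)) -> 1
  row 4 [0100]: (0 OR (0 OR NOT 1)) -> 0
  row 5 [0101]: (0 OR (1 OR NOT 1)) -> 1
  row 6 [0110]: (1 OR (0 OR NOT 1)) -> 1
  row 7 [0111]: (1 OR (1 OR NOT 1)) -> 1
  row 8 [1000]: (0 OR (0 OR NOT 0)) -> 1
  row 9 [1001]: (0 OR (1 OR NOT 0)) -> 1
  row 10 [1010]: (1 OR (0 OR NOT 0)) -> 1
  row 11 [1011]: (1 OR (1 OR NOT 0)) -> 1
  row 12 [1100]: (0 OR (0 OR NOT 1)) -> 0
  row 13 [1101]: (0 OR (1 OR NOT 1)) -> 1
  row 14 [1110]: (1 OR (0 OR NOT 1)) -> 1
  row 15 [1111]: (1 OR (1 OR NOT 1)) -> 1
Full result column, 4 rows per line (P1,P2 fixed per line; P3,P4 runs 00..11 left to right):
  rows 0-3 [P1,P2=00]: 1111  = hex F
  rows 4-7 [P1,P2=01]: 0111  = hex 7
  rows 8-11 [P1,P2=10]: 1111  = hex F
  rows 12-15 [P1,P2=11]: 0111  = hex 7
Output column (row 0 .. row 15) = 1111011111110111
Output column grouped in 4s = 1111 0111 1111 0111 = 0xF7F7
Convert to decimal digit by digit (value = value*16 + digit):
  F -> 15
  15*16 + 7 = 247
  247*16 + 15 (F) = 3967
  3967*16 + 7 = 63479
Decimal = 63479

63479


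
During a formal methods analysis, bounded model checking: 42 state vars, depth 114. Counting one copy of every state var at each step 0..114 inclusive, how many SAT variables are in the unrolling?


BMC unrolls to depth k, creating one copy of each state var for steps 0..k.
Step count = 114 + 1 = 115 (steps 0 through 114)
Vars per step = 42
Total = 42 * 115 = 4830

4830


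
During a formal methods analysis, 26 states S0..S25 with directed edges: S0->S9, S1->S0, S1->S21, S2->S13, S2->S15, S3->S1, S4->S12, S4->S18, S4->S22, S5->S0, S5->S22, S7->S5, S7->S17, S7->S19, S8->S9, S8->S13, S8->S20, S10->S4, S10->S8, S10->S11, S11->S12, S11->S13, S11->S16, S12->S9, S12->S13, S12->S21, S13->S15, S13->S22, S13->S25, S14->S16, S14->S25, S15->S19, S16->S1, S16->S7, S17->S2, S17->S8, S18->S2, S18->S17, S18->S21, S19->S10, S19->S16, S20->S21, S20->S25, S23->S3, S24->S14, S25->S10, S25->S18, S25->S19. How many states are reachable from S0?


BFS from S0:
  layer 0: {S0}
  layer 1: {S9}
Reachable set: {S0, S9}
Count = 2

2


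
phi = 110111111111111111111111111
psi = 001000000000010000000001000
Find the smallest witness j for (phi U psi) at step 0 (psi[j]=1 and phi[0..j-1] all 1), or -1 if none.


(phi U psi) at 0: need smallest j with psi[j]=1 and phi[i]=1 for all i in [0,j).
Scan from step 0:
  step 0: phi=1, psi=0 -> continue
  step 1: phi=1, psi=0 -> continue
  step 2: psi=1 and phi held for [0,2) -> witness found
Witness step = 2

2


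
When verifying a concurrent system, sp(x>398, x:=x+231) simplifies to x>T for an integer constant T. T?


Formula: sp(P, x:=E) = exists old_x. (x = E[old_x/x]) AND P[old_x/x] (old_x is the value of x before the assignment; eliminate old_x by solving x = E[old_x/x] for old_x)
Step 1: Precondition P: x>398, i.e. old_x > 398
Step 2: Assignment gives x = old_x + 231, so old_x = x - 231
Step 3: Substitute into P: x - 231 > 398
Step 4: Simplify: x > 398+231 = 629

629


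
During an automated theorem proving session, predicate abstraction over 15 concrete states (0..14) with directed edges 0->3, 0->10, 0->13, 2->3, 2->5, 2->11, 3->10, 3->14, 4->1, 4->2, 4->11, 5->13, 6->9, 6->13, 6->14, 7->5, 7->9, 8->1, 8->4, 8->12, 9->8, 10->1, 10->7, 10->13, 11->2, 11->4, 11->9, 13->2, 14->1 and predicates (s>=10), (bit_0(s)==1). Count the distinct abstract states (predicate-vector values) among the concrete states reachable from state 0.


BFS from 0:
Concrete reachable: {0, 1, 2, 3, 4, 5, 7, 8, 9, 10, 11, 12, 13, 14}
Abstract via predicates (s>=10), (bit_0(s)==1):
  (0,0) <- {0, 2, 4, 8}
  (0,1) <- {1, 3, 5, 7, 9}
  (1,0) <- {10, 12, 14}
  (1,1) <- {11, 13}
Distinct abstract states = 4

4


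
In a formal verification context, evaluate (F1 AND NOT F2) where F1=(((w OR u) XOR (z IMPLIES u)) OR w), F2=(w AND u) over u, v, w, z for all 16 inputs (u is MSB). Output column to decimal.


F1 = (((w OR u) XOR (z IMPLIES u)) OR w)
F2 = (w AND u)
Counterexample to F1=>F2 is where F1=1 and F2=0.
Evaluate each row (bits = u,v,w,z, MSB first):
  row 0 [0000]: F1=1 F2=0 -> F1&~F2 -> 1
  row 1 [0001]: F1=0 F2=0 -> F1&~F2 -> 0
  row 2 [0010]: F1=1 F2=0 -> F1&~F2 -> 1
  row 3 [0011]: F1=1 F2=0 -> F1&~F2 -> 1
  row 4 [0100]: F1=1 F2=0 -> F1&~F2 -> 1
  row 5 [0101]: F1=0 F2=0 -> F1&~F2 -> 0
  row 6 [0110]: F1=1 F2=0 -> F1&~F2 -> 1
  row 7 [0111]: F1=1 F2=0 -> F1&~F2 -> 1
  row 8 [1000]: F1=0 F2=0 -> F1&~F2 -> 0
  row 9 [1001]: F1=0 F2=0 -> F1&~F2 -> 0
  row 10 [1010]: F1=1 F2=1 -> F1&~F2 -> 0
  row 11 [1011]: F1=1 F2=1 -> F1&~F2 -> 0
  row 12 [1100]: F1=0 F2=0 -> F1&~F2 -> 0
  row 13 [1101]: F1=0 F2=0 -> F1&~F2 -> 0
  row 14 [1110]: F1=1 F2=1 -> F1&~F2 -> 0
  row 15 [1111]: F1=1 F2=1 -> F1&~F2 -> 0
Full result column, 4 rows per line (u,v fixed per line; w,z runs 00..11 left to right):
  rows 0-3 [u,v=00]: 1011  = hex B
  rows 4-7 [u,v=01]: 1011  = hex B
  rows 8-11 [u,v=10]: 0000  = hex 0
  rows 12-15 [u,v=11]: 0000  = hex 0
Counterexample vector (row 0 .. row 15) = 1011101100000000
Output column grouped in 4s = 1011 1011 0000 0000 = 0xBB00
Convert to decimal digit by digit (value = value*16 + digit):
  B -> 11
  11*16 + 11 (B) = 187
  187*16 + 0 = 2992
  2992*16 + 0 = 47872
Decimal = 47872

47872


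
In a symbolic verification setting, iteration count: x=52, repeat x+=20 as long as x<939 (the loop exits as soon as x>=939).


Step 1: x goes from 52 toward 939 by 20; the body runs while x<939, so iterations = ceil((bound-start)/step)
Step 2: Distance=887
Step 3: ceil(887/20)=45

45


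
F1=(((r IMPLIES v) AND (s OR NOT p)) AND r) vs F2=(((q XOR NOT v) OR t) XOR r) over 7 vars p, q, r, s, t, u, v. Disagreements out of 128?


F1 = (((r IMPLIES v) AND (s OR NOT p)) AND r)
F2 = (((q XOR NOT v) OR t) XOR r)
Evaluate both on each of 128 rows (bits = p,q,r,s,t,u,v):
  row 0 [0000000]: F1=0 F2=1 (differ) -> 1
  row 1 [0000001]: F1=0 F2=0 -> 0
  row 2 [0000010]: F1=0 F2=1 (differ) -> 1
  row 3 [0000011]: F1=0 F2=0 -> 0
  row 4 [0000100]: F1=0 F2=1 (differ) -> 1
  (every remaining row is evaluated the same way; all 128 results are listed next)
Full result column, 8 rows per line (p,q,r,s fixed per line; t,u,v runs 000..111 left to right):
  rows 0-7 [p,q,r,s=0000]: 10101111  (ones: 6)
  rows 8-15 [p,q,r,s=0001]: 10101111  (ones: 6)
  rows 16-23 [p,q,r,s=0010]: 00000101  (ones: 2)
  rows 24-31 [p,q,r,s=0011]: 00000101  (ones: 2)
  rows 32-39 [p,q,r,s=0100]: 01011111  (ones: 6)
  rows 40-47 [p,q,r,s=0101]: 01011111  (ones: 6)
  rows 48-55 [p,q,r,s=0110]: 11110101  (ones: 6)
  rows 56-63 [p,q,r,s=0111]: 11110101  (ones: 6)
  rows 64-71 [p,q,r,s=1000]: 10101111  (ones: 6)
  rows 72-79 [p,q,r,s=1001]: 10101111  (ones: 6)
  rows 80-87 [p,q,r,s=1010]: 01010000  (ones: 2)
  rows 88-95 [p,q,r,s=1011]: 00000101  (ones: 2)
  rows 96-103 [p,q,r,s=1100]: 01011111  (ones: 6)
  rows 104-111 [p,q,r,s=1101]: 01011111  (ones: 6)
  rows 112-119 [p,q,r,s=1110]: 10100000  (ones: 2)
  rows 120-127 [p,q,r,s=1111]: 11110101  (ones: 6)
Disagreements = 6+6+2+2+6+6+6+6+6+6+2+2+6+6+2+6 = 76

76


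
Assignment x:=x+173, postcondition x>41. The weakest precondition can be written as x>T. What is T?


Formula: wp(x:=E, P) = P[E/x] (substitute E for x in postcondition)
Step 1: Postcondition: x>41
Step 2: Substitute x+173 for x: x+173>41
Step 3: Solve for x: x > 41-173 = -132

-132


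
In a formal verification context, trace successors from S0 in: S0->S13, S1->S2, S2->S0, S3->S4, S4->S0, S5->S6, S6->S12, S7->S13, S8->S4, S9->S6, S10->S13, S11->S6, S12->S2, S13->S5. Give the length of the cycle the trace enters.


Trace from S0 until a state repeats:
  S0 -> S13 -> S5 -> S6 -> S12 -> S2 -> S0
S0 first seen at step 0, revisited at step 6.
Cycle length = 6 - 0 = 6

6


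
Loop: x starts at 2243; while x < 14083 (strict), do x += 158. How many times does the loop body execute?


Step 1: x goes from 2243 toward 14083 by 158; the body runs while x<14083, so iterations = ceil((bound-start)/step)
Step 2: Distance=11840
Step 3: ceil(11840/158)=75

75


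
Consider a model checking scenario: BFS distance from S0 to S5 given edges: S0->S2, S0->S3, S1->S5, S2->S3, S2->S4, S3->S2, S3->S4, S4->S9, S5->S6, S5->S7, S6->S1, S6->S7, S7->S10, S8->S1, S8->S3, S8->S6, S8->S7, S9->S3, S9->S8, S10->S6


BFS layer-by-layer from S0:
  dist 0: {S0}
  dist 1: {S2, S3}
  dist 2: {S4}
  dist 3: {S9}
  dist 4: {S8}
  dist 5: {S1, S6, S7}
  dist 6: {S5, S10}
  -> S5 reached at distance 6
Shortest path length = 6

6


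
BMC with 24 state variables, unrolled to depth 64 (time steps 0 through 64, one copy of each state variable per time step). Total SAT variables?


BMC unrolls to depth k, creating one copy of each state var for steps 0..k.
Step count = 64 + 1 = 65 (steps 0 through 64)
Vars per step = 24
Total = 24 * 65 = 1560

1560


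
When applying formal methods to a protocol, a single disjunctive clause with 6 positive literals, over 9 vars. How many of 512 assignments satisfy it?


Step 1: Total=2^9=512
Step 2: Unsat when all 6 false: 2^3=8
Step 3: Sat=512-8=504

504


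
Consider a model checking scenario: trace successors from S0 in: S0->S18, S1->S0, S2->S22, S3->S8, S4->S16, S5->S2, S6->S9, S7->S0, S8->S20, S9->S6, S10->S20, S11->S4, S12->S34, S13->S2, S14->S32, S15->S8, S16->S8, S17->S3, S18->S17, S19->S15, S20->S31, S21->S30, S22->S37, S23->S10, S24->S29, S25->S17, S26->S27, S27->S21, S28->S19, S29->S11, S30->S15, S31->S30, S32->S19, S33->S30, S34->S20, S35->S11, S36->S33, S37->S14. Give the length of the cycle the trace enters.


Trace from S0 until a state repeats:
  S0 -> S18 -> S17 -> S3 -> S8 -> S20 -> S31 -> S30 -> S15 -> S8
S8 first seen at step 4, revisited at step 9.
Cycle length = 9 - 4 = 5

5


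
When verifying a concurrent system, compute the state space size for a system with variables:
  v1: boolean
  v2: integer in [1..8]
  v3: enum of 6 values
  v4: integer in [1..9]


State space = product of domain sizes of all variables.
Domain sizes:
  v1 (boolean): 2
  v2 (integer in [1..8]): 8
  v3 (enum of 6 values): 6
  v4 (integer in [1..9]): 9
Product = 2 * 8 * 6 * 9 = 864

864


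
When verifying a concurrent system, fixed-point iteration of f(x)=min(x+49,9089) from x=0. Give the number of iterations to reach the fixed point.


Step 1: x=0, cap=9089, increment=49
Step 2: x grows by 49 each step until capped at 9089; fixed point is x=9089
Step 3: iterations = ceil(9089/49) = 186

186


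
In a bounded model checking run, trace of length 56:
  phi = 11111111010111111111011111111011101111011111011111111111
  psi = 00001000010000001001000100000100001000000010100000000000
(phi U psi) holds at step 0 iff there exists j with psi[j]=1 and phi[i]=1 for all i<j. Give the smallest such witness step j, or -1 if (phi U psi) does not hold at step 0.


(phi U psi) at 0: need smallest j with psi[j]=1 and phi[i]=1 for all i in [0,j).
Scan from step 0:
  step 0: phi=1, psi=0 -> continue
  step 1: phi=1, psi=0 -> continue
  step 2: phi=1, psi=0 -> continue
  step 3: phi=1, psi=0 -> continue
  step 4: psi=1 and phi held for [0,4) -> witness found
Witness step = 4

4


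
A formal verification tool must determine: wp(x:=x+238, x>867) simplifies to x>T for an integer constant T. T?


Formula: wp(x:=E, P) = P[E/x] (substitute E for x in postcondition)
Step 1: Postcondition: x>867
Step 2: Substitute x+238 for x: x+238>867
Step 3: Solve for x: x > 867-238 = 629

629


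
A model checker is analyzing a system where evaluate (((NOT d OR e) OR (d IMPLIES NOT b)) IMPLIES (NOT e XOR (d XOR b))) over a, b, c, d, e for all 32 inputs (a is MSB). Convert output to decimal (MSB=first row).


Formula: (((NOT d OR e) OR (d IMPLIES NOT b)) IMPLIES (NOT e XOR (d XOR b))) over a, b, c, d, e (32 rows)
Evaluate each row (bits = a,b,c,d,e, MSB first):
  row 0 [00000]: (((NOT 0 OR 0) OR (0 IMPLIES NOT 0)) IMPLIES (NOT 0 XOR (0 XOR 0))) -> 1
  row 1 [00001]: (((NOT 0 OR 1) OR (0 IMPLIES NOT 0)) IMPLIES (NOT 1 XOR (0 XOR 0))) -> 0
  row 2 [00010]: (((NOT 1 OR 0) OR (1 IMPLIES NOT 0)) IMPLIES (NOT 0 XOR (1 XOR 0))) -> 0
  row 3 [00011]: (((NOT 1 OR 1) OR (1 IMPLIES NOT 0)) IMPLIES (NOT 1 XOR (1 XOR 0))) -> 1
  row 4 [00100]: (((NOT 0 OR 0) OR (0 IMPLIES NOT 0)) IMPLIES (NOT 0 XOR (0 XOR 0))) -> 1
  row 5 [00101]: (((NOT 0 OR 1) OR (0 IMPLIES NOT 0)) IMPLIES (NOT 1 XOR (0 XOR 0))) -> 0
  row 6 [00110]: (((NOT 1 OR 0) OR (1 IMPLIES NOT 0)) IMPLIES (NOT 0 XOR (1 XOR 0))) -> 0
  row 7 [00111]: (((NOT 1 OR 1) OR (1 IMPLIES NOT 0)) IMPLIES (NOT 1 XOR (1 XOR 0))) -> 1
  row 8 [01000]: (((NOT 0 OR 0) OR (0 IMPLIES NOT 1)) IMPLIES (NOT 0 XOR (0 XOR 1))) -> 0
  row 9 [01001]: (((NOT 0 OR 1) OR (0 IMPLIES NOT 1)) IMPLIES (NOT 1 XOR (0 XOR 1))) -> 1
  row 10 [01010]: (((NOT 1 OR 0) OR (1 IMPLIES NOT 1)) IMPLIES (NOT 0 XOR (1 XOR 1))) -> 1
  row 11 [01011]: (((NOT 1 OR 1) OR (1 IMPLIES NOT 1)) IMPLIES (NOT 1 XOR (1 XOR 1))) -> 0
  row 12 [01100]: (((NOT 0 OR 0) OR (0 IMPLIES NOT 1)) IMPLIES (NOT 0 XOR (0 XOR 1))) -> 0
  row 13 [01101]: (((NOT 0 OR 1) OR (0 IMPLIES NOT 1)) IMPLIES (NOT 1 XOR (0 XOR 1))) -> 1
  row 14 [01110]: (((NOT 1 OR 0) OR (1 IMPLIES NOT 1)) IMPLIES (NOT 0 XOR (1 XOR 1))) -> 1
  row 15 [01111]: (((NOT 1 OR 1) OR (1 IMPLIES NOT 1)) IMPLIES (NOT 1 XOR (1 XOR 1))) -> 0
  row 16 [10000]: (((NOT 0 OR 0) OR (0 IMPLIES NOT 0)) IMPLIES (NOT 0 XOR (0 XOR 0))) -> 1
  row 17 [10001]: (((NOT 0 OR 1) OR (0 IMPLIES NOT 0)) IMPLIES (NOT 1 XOR (0 XOR 0))) -> 0
  row 18 [10010]: (((NOT 1 OR 0) OR (1 IMPLIES NOT 0)) IMPLIES (NOT 0 XOR (1 XOR 0))) -> 0
  row 19 [10011]: (((NOT 1 OR 1) OR (1 IMPLIES NOT 0)) IMPLIES (NOT 1 XOR (1 XOR 0))) -> 1
  row 20 [10100]: (((NOT 0 OR 0) OR (0 IMPLIES NOT 0)) IMPLIES (NOT 0 XOR (0 XOR 0))) -> 1
  row 21 [10101]: (((NOT 0 OR 1) OR (0 IMPLIES NOT 0)) IMPLIES (NOT 1 XOR (0 XOR 0))) -> 0
  row 22 [10110]: (((NOT 1 OR 0) OR (1 IMPLIES NOT 0)) IMPLIES (NOT 0 XOR (1 XOR 0))) -> 0
  row 23 [10111]: (((NOT 1 OR 1) OR (1 IMPLIES NOT 0)) IMPLIES (NOT 1 XOR (1 XOR 0))) -> 1
  row 24 [11000]: (((NOT 0 OR 0) OR (0 IMPLIES NOT 1)) IMPLIES (NOT 0 XOR (0 XOR 1))) -> 0
  row 25 [11001]: (((NOT 0 OR 1) OR (0 IMPLIES NOT 1)) IMPLIES (NOT 1 XOR (0 XOR 1))) -> 1
  row 26 [11010]: (((NOT 1 OR 0) OR (1 IMPLIES NOT 1)) IMPLIES (NOT 0 XOR (1 XOR 1))) -> 1
  row 27 [11011]: (((NOT 1 OR 1) OR (1 IMPLIES NOT 1)) IMPLIES (NOT 1 XOR (1 XOR 1))) -> 0
  row 28 [11100]: (((NOT 0 OR 0) OR (0 IMPLIES NOT 1)) IMPLIES (NOT 0 XOR (0 XOR 1))) -> 0
  row 29 [11101]: (((NOT 0 OR 1) OR (0 IMPLIES NOT 1)) IMPLIES (NOT 1 XOR (0 XOR 1))) -> 1
  row 30 [11110]: (((NOT 1 OR 0) OR (1 IMPLIES NOT 1)) IMPLIES (NOT 0 XOR (1 XOR 1))) -> 1
  row 31 [11111]: (((NOT 1 OR 1) OR (1 IMPLIES NOT 1)) IMPLIES (NOT 1 XOR (1 XOR 1))) -> 0
Full result column, 4 rows per line (a,b,c fixed per line; d,e runs 00..11 left to right):
  rows 0-3 [a,b,c=000]: 1001  = hex 9
  rows 4-7 [a,b,c=001]: 1001  = hex 9
  rows 8-11 [a,b,c=010]: 0110  = hex 6
  rows 12-15 [a,b,c=011]: 0110  = hex 6
  rows 16-19 [a,b,c=100]: 1001  = hex 9
  rows 20-23 [a,b,c=101]: 1001  = hex 9
  rows 24-27 [a,b,c=110]: 0110  = hex 6
  rows 28-31 [a,b,c=111]: 0110  = hex 6
Output column (row 0 .. row 31) = 10011001011001101001100101100110
Output column grouped in 4s = 1001 1001 0110 0110 1001 1001 0110 0110 = 0x99669966
Convert to decimal digit by digit (value = value*16 + digit):
  9 -> 9
  9*16 + 9 = 153
  153*16 + 6 = 2454
  2454*16 + 6 = 39270
  39270*16 + 9 = 628329
  628329*16 + 9 = 10053273
  10053273*16 + 6 = 160852374
  160852374*16 + 6 = 2573637990
Decimal = 2573637990

2573637990


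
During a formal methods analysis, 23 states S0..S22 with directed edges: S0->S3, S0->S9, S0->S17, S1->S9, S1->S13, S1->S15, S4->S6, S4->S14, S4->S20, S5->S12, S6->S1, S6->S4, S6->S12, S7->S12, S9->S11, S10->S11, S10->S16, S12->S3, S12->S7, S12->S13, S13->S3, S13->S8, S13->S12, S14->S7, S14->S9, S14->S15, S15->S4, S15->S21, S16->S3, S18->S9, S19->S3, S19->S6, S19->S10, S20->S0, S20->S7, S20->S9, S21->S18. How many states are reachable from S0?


BFS from S0:
  layer 0: {S0}
  layer 1: {S3, S9, S17}
  layer 2: {S11}
Reachable set: {S0, S3, S9, S11, S17}
Count = 5

5


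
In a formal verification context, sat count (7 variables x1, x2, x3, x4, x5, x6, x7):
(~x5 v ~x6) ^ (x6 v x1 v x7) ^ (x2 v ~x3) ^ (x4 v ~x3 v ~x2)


CNF with 4 clauses over 7 vars (128 assignments).
An assignment satisfies CNF iff every clause has >=1 true literal.
Check each row (bits = x1,x2,x3,x4,x5,x6,x7; clause T/F shown):
  row 0 [0000000]: clauses=TFTT -> 0
  row 1 [0000001]: clauses=TTTT -> 1
  row 2 [0000010]: clauses=TTTT -> 1
  row 3 [0000011]: clauses=TTTT -> 1
  row 4 [0000100]: clauses=TFTT -> 0
  (every remaining row is evaluated the same way; all 128 results are listed next)
Full result column, 8 rows per line (x1,x2,x3,x4 fixed per line; x5,x6,x7 runs 000..111 left to right):
  rows 0-7 [x1,x2,x3,x4=0000]: 01110100  (ones: 4)
  rows 8-15 [x1,x2,x3,x4=0001]: 01110100  (ones: 4)
  rows 16-23 [x1,x2,x3,x4=0010]: 00000000  (ones: 0)
  rows 24-31 [x1,x2,x3,x4=0011]: 00000000  (ones: 0)
  rows 32-39 [x1,x2,x3,x4=0100]: 01110100  (ones: 4)
  rows 40-47 [x1,x2,x3,x4=0101]: 01110100  (ones: 4)
  rows 48-55 [x1,x2,x3,x4=0110]: 00000000  (ones: 0)
  rows 56-63 [x1,x2,x3,x4=0111]: 01110100  (ones: 4)
  rows 64-71 [x1,x2,x3,x4=1000]: 11111100  (ones: 6)
  rows 72-79 [x1,x2,x3,x4=1001]: 11111100  (ones: 6)
  rows 80-87 [x1,x2,x3,x4=1010]: 00000000  (ones: 0)
  rows 88-95 [x1,x2,x3,x4=1011]: 00000000  (ones: 0)
  rows 96-103 [x1,x2,x3,x4=1100]: 11111100  (ones: 6)
  rows 104-111 [x1,x2,x3,x4=1101]: 11111100  (ones: 6)
  rows 112-119 [x1,x2,x3,x4=1110]: 00000000  (ones: 0)
  rows 120-127 [x1,x2,x3,x4=1111]: 11111100  (ones: 6)
Satisfying assignments = 4+4+0+0+4+4+0+4+6+6+0+0+6+6+0+6 = 50

50


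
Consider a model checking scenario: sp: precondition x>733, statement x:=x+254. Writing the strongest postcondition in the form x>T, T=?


Formula: sp(P, x:=E) = exists old_x. (x = E[old_x/x]) AND P[old_x/x] (old_x is the value of x before the assignment; eliminate old_x by solving x = E[old_x/x] for old_x)
Step 1: Precondition P: x>733, i.e. old_x > 733
Step 2: Assignment gives x = old_x + 254, so old_x = x - 254
Step 3: Substitute into P: x - 254 > 733
Step 4: Simplify: x > 733+254 = 987

987


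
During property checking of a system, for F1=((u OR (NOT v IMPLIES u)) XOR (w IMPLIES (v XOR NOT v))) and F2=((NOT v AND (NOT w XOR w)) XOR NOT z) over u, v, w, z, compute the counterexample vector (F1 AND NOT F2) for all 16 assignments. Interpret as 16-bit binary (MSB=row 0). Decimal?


F1 = ((u OR (NOT v IMPLIES u)) XOR (w IMPLIES (v XOR NOT v)))
F2 = ((NOT v AND (NOT w XOR w)) XOR NOT z)
Counterexample to F1=>F2 is where F1=1 and F2=0.
Evaluate each row (bits = u,v,w,z, MSB first):
  row 0 [0000]: F1=1 F2=0 -> F1&~F2 -> 1
  row 1 [0001]: F1=1 F2=1 -> F1&~F2 -> 0
  row 2 [0010]: F1=1 F2=0 -> F1&~F2 -> 1
  row 3 [0011]: F1=1 F2=1 -> F1&~F2 -> 0
  row 4 [0100]: F1=0 F2=1 -> F1&~F2 -> 0
  row 5 [0101]: F1=0 F2=0 -> F1&~F2 -> 0
  row 6 [0110]: F1=0 F2=1 -> F1&~F2 -> 0
  row 7 [0111]: F1=0 F2=0 -> F1&~F2 -> 0
  row 8 [1000]: F1=0 F2=0 -> F1&~F2 -> 0
  row 9 [1001]: F1=0 F2=1 -> F1&~F2 -> 0
  row 10 [1010]: F1=0 F2=0 -> F1&~F2 -> 0
  row 11 [1011]: F1=0 F2=1 -> F1&~F2 -> 0
  row 12 [1100]: F1=0 F2=1 -> F1&~F2 -> 0
  row 13 [1101]: F1=0 F2=0 -> F1&~F2 -> 0
  row 14 [1110]: F1=0 F2=1 -> F1&~F2 -> 0
  row 15 [1111]: F1=0 F2=0 -> F1&~F2 -> 0
Full result column, 4 rows per line (u,v fixed per line; w,z runs 00..11 left to right):
  rows 0-3 [u,v=00]: 1010  = hex A
  rows 4-7 [u,v=01]: 0000  = hex 0
  rows 8-11 [u,v=10]: 0000  = hex 0
  rows 12-15 [u,v=11]: 0000  = hex 0
Counterexample vector (row 0 .. row 15) = 1010000000000000
Output column grouped in 4s = 1010 0000 0000 0000 = 0xA000
Convert to decimal digit by digit (value = value*16 + digit):
  A -> 10
  10*16 + 0 = 160
  160*16 + 0 = 2560
  2560*16 + 0 = 40960
Decimal = 40960

40960


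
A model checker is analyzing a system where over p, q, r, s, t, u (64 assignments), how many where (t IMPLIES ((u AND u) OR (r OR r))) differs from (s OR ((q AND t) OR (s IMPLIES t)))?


F1 = (t IMPLIES ((u AND u) OR (r OR r)))
F2 = (s OR ((q AND t) OR (s IMPLIES t)))
Evaluate both on each of 64 rows (bits = p,q,r,s,t,u):
  row 0 [000000]: F1=1 F2=1 -> 0
  row 1 [000001]: F1=1 F2=1 -> 0
  row 2 [000010]: F1=0 F2=1 (differ) -> 1
  row 3 [000011]: F1=1 F2=1 -> 0
  row 4 [000100]: F1=1 F2=1 -> 0
  (every remaining row is evaluated the same way; all 64 results are listed next)
Full result column, 8 rows per line (p,q,r fixed per line; s,t,u runs 000..111 left to right):
  rows 0-7 [p,q,r=000]: 00100010  (ones: 2)
  rows 8-15 [p,q,r=001]: 00000000  (ones: 0)
  rows 16-23 [p,q,r=010]: 00100010  (ones: 2)
  rows 24-31 [p,q,r=011]: 00000000  (ones: 0)
  rows 32-39 [p,q,r=100]: 00100010  (ones: 2)
  rows 40-47 [p,q,r=101]: 00000000  (ones: 0)
  rows 48-55 [p,q,r=110]: 00100010  (ones: 2)
  rows 56-63 [p,q,r=111]: 00000000  (ones: 0)
Disagreements = 2+0+2+0+2+0+2+0 = 8

8


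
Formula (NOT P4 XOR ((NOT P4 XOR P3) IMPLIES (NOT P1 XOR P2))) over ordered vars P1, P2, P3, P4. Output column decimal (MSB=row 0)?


Formula: (NOT P4 XOR ((NOT P4 XOR P3) IMPLIES (NOT P1 XOR P2))) over P1, P2, P3, P4 (16 rows)
Evaluate each row (bits = P1,P2,P3,P4, MSB first):
  row 0 [0000]: (NOT 0 XOR ((NOT 0 XOR 0) IMPLIES (NOT 0 XOR 0))) -> 0
  row 1 [0001]: (NOT 1 XOR ((NOT 1 XOR 0) IMPLIES (NOT 0 XOR 0))) -> 1
  row 2 [0010]: (NOT 0 XOR ((NOT 0 XOR 1) IMPLIES (NOT 0 XOR 0))) -> 0
  row 3 [0011]: (NOT 1 XOR ((NOT 1 XOR 1) IMPLIES (NOT 0 XOR 0))) -> 1
  row 4 [0100]: (NOT 0 XOR ((NOT 0 XOR 0) IMPLIES (NOT 0 XOR 1))) -> 1
  row 5 [0101]: (NOT 1 XOR ((NOT 1 XOR 0) IMPLIES (NOT 0 XOR 1))) -> 1
  row 6 [0110]: (NOT 0 XOR ((NOT 0 XOR 1) IMPLIES (NOT 0 XOR 1))) -> 0
  row 7 [0111]: (NOT 1 XOR ((NOT 1 XOR 1) IMPLIES (NOT 0 XOR 1))) -> 0
  row 8 [1000]: (NOT 0 XOR ((NOT 0 XOR 0) IMPLIES (NOT 1 XOR 0))) -> 1
  row 9 [1001]: (NOT 1 XOR ((NOT 1 XOR 0) IMPLIES (NOT 1 XOR 0))) -> 1
  row 10 [1010]: (NOT 0 XOR ((NOT 0 XOR 1) IMPLIES (NOT 1 XOR 0))) -> 0
  row 11 [1011]: (NOT 1 XOR ((NOT 1 XOR 1) IMPLIES (NOT 1 XOR 0))) -> 0
  row 12 [1100]: (NOT 0 XOR ((NOT 0 XOR 0) IMPLIES (NOT 1 XOR 1))) -> 0
  row 13 [1101]: (NOT 1 XOR ((NOT 1 XOR 0) IMPLIES (NOT 1 XOR 1))) -> 1
  row 14 [1110]: (NOT 0 XOR ((NOT 0 XOR 1) IMPLIES (NOT 1 XOR 1))) -> 0
  row 15 [1111]: (NOT 1 XOR ((NOT 1 XOR 1) IMPLIES (NOT 1 XOR 1))) -> 1
Full result column, 4 rows per line (P1,P2 fixed per line; P3,P4 runs 00..11 left to right):
  rows 0-3 [P1,P2=00]: 0101  = hex 5
  rows 4-7 [P1,P2=01]: 1100  = hex C
  rows 8-11 [P1,P2=10]: 1100  = hex C
  rows 12-15 [P1,P2=11]: 0101  = hex 5
Output column (row 0 .. row 15) = 0101110011000101
Output column grouped in 4s = 0101 1100 1100 0101 = 0x5CC5
Convert to decimal digit by digit (value = value*16 + digit):
  5 -> 5
  5*16 + 12 (C) = 92
  92*16 + 12 (C) = 1484
  1484*16 + 5 = 23749
Decimal = 23749

23749


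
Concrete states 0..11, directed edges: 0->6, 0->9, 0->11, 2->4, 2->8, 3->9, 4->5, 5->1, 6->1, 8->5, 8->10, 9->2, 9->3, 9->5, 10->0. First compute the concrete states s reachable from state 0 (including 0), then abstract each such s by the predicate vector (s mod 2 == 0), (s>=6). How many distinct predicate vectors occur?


BFS from 0:
Concrete reachable: {0, 1, 2, 3, 4, 5, 6, 8, 9, 10, 11}
Abstract via predicates (s mod 2 == 0), (s>=6):
  (0,0) <- {1, 3, 5}
  (0,1) <- {9, 11}
  (1,0) <- {0, 2, 4}
  (1,1) <- {6, 8, 10}
Distinct abstract states = 4

4


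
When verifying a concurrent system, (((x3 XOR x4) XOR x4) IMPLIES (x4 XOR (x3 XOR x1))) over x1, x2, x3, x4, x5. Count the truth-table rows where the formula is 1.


Formula: (((x3 XOR x4) XOR x4) IMPLIES (x4 XOR (x3 XOR x1))) over 5 vars (32 rows)
Evaluate each row (x1, x2, x3, x4, x5 as bits, MSB first):
  row 0 [00000]: (((0 XOR 0) XOR 0) IMPLIES (0 XOR (0 XOR 0))) -> 1
  row 1 [00001]: (((0 XOR 0) XOR 0) IMPLIES (0 XOR (0 XOR 0))) -> 1
  row 2 [00010]: (((0 XOR 1) XOR 1) IMPLIES (1 XOR (0 XOR 0))) -> 1
  row 3 [00011]: (((0 XOR 1) XOR 1) IMPLIES (1 XOR (0 XOR 0))) -> 1
  row 4 [00100]: (((1 XOR 0) XOR 0) IMPLIES (0 XOR (1 XOR 0))) -> 1
  row 5 [00101]: (((1 XOR 0) XOR 0) IMPLIES (0 XOR (1 XOR 0))) -> 1
  row 6 [00110]: (((1 XOR 1) XOR 1) IMPLIES (1 XOR (1 XOR 0))) -> 0
  row 7 [00111]: (((1 XOR 1) XOR 1) IMPLIES (1 XOR (1 XOR 0))) -> 0
  row 8 [01000]: (((0 XOR 0) XOR 0) IMPLIES (0 XOR (0 XOR 0))) -> 1
  row 9 [01001]: (((0 XOR 0) XOR 0) IMPLIES (0 XOR (0 XOR 0))) -> 1
  row 10 [01010]: (((0 XOR 1) XOR 1) IMPLIES (1 XOR (0 XOR 0))) -> 1
  row 11 [01011]: (((0 XOR 1) XOR 1) IMPLIES (1 XOR (0 XOR 0))) -> 1
  row 12 [01100]: (((1 XOR 0) XOR 0) IMPLIES (0 XOR (1 XOR 0))) -> 1
  row 13 [01101]: (((1 XOR 0) XOR 0) IMPLIES (0 XOR (1 XOR 0))) -> 1
  row 14 [01110]: (((1 XOR 1) XOR 1) IMPLIES (1 XOR (1 XOR 0))) -> 0
  row 15 [01111]: (((1 XOR 1) XOR 1) IMPLIES (1 XOR (1 XOR 0))) -> 0
  row 16 [10000]: (((0 XOR 0) XOR 0) IMPLIES (0 XOR (0 XOR 1))) -> 1
  row 17 [10001]: (((0 XOR 0) XOR 0) IMPLIES (0 XOR (0 XOR 1))) -> 1
  row 18 [10010]: (((0 XOR 1) XOR 1) IMPLIES (1 XOR (0 XOR 1))) -> 1
  row 19 [10011]: (((0 XOR 1) XOR 1) IMPLIES (1 XOR (0 XOR 1))) -> 1
  row 20 [10100]: (((1 XOR 0) XOR 0) IMPLIES (0 XOR (1 XOR 1))) -> 0
  row 21 [10101]: (((1 XOR 0) XOR 0) IMPLIES (0 XOR (1 XOR 1))) -> 0
  row 22 [10110]: (((1 XOR 1) XOR 1) IMPLIES (1 XOR (1 XOR 1))) -> 1
  row 23 [10111]: (((1 XOR 1) XOR 1) IMPLIES (1 XOR (1 XOR 1))) -> 1
  row 24 [11000]: (((0 XOR 0) XOR 0) IMPLIES (0 XOR (0 XOR 1))) -> 1
  row 25 [11001]: (((0 XOR 0) XOR 0) IMPLIES (0 XOR (0 XOR 1))) -> 1
  row 26 [11010]: (((0 XOR 1) XOR 1) IMPLIES (1 XOR (0 XOR 1))) -> 1
  row 27 [11011]: (((0 XOR 1) XOR 1) IMPLIES (1 XOR (0 XOR 1))) -> 1
  row 28 [11100]: (((1 XOR 0) XOR 0) IMPLIES (0 XOR (1 XOR 1))) -> 0
  row 29 [11101]: (((1 XOR 0) XOR 0) IMPLIES (0 XOR (1 XOR 1))) -> 0
  row 30 [11110]: (((1 XOR 1) XOR 1) IMPLIES (1 XOR (1 XOR 1))) -> 1
  row 31 [11111]: (((1 XOR 1) XOR 1) IMPLIES (1 XOR (1 XOR 1))) -> 1
Full result column, 8 rows per line (x1,x2 fixed per line; x3,x4,x5 runs 000..111 left to right):
  rows 0-7 [x1,x2=00]: 11111100  (ones: 6)
  rows 8-15 [x1,x2=01]: 11111100  (ones: 6)
  rows 16-23 [x1,x2=10]: 11110011  (ones: 6)
  rows 24-31 [x1,x2=11]: 11110011  (ones: 6)
Count of 1-rows = 6+6+6+6 = 24

24


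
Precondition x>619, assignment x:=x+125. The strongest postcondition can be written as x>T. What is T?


Formula: sp(P, x:=E) = exists old_x. (x = E[old_x/x]) AND P[old_x/x] (old_x is the value of x before the assignment; eliminate old_x by solving x = E[old_x/x] for old_x)
Step 1: Precondition P: x>619, i.e. old_x > 619
Step 2: Assignment gives x = old_x + 125, so old_x = x - 125
Step 3: Substitute into P: x - 125 > 619
Step 4: Simplify: x > 619+125 = 744

744


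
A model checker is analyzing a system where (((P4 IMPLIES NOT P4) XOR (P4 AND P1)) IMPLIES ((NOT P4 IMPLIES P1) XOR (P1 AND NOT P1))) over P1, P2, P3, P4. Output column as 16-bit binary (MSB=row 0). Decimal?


Formula: (((P4 IMPLIES NOT P4) XOR (P4 AND P1)) IMPLIES ((NOT P4 IMPLIES P1) XOR (P1 AND NOT P1))) over P1, P2, P3, P4 (16 rows)
Evaluate each row (bits = P1,P2,P3,P4, MSB first):
  row 0 [0000]: (((0 IMPLIES NOT 0) XOR (0 AND 0)) IMPLIES ((NOT 0 IMPLIES 0) XOR (0 AND NOT 0))) -> 0
  row 1 [0001]: (((1 IMPLIES NOT 1) XOR (1 AND 0)) IMPLIES ((NOT 1 IMPLIES 0) XOR (0 AND NOT 0))) -> 1
  row 2 [0010]: (((0 IMPLIES NOT 0) XOR (0 AND 0)) IMPLIES ((NOT 0 IMPLIES 0) XOR (0 AND NOT 0))) -> 0
  row 3 [0011]: (((1 IMPLIES NOT 1) XOR (1 AND 0)) IMPLIES ((NOT 1 IMPLIES 0) XOR (0 AND NOT 0))) -> 1
  row 4 [0100]: (((0 IMPLIES NOT 0) XOR (0 AND 0)) IMPLIES ((NOT 0 IMPLIES 0) XOR (0 AND NOT 0))) -> 0
  row 5 [0101]: (((1 IMPLIES NOT 1) XOR (1 AND 0)) IMPLIES ((NOT 1 IMPLIES 0) XOR (0 AND NOT 0))) -> 1
  row 6 [0110]: (((0 IMPLIES NOT 0) XOR (0 AND 0)) IMPLIES ((NOT 0 IMPLIES 0) XOR (0 AND NOT 0))) -> 0
  row 7 [0111]: (((1 IMPLIES NOT 1) XOR (1 AND 0)) IMPLIES ((NOT 1 IMPLIES 0) XOR (0 AND NOT 0))) -> 1
  row 8 [1000]: (((0 IMPLIES NOT 0) XOR (0 AND 1)) IMPLIES ((NOT 0 IMPLIES 1) XOR (1 AND NOT 1))) -> 1
  row 9 [1001]: (((1 IMPLIES NOT 1) XOR (1 AND 1)) IMPLIES ((NOT 1 IMPLIES 1) XOR (1 AND NOT 1))) -> 1
  row 10 [1010]: (((0 IMPLIES NOT 0) XOR (0 AND 1)) IMPLIES ((NOT 0 IMPLIES 1) XOR (1 AND NOT 1))) -> 1
  row 11 [1011]: (((1 IMPLIES NOT 1) XOR (1 AND 1)) IMPLIES ((NOT 1 IMPLIES 1) XOR (1 AND NOT 1))) -> 1
  row 12 [1100]: (((0 IMPLIES NOT 0) XOR (0 AND 1)) IMPLIES ((NOT 0 IMPLIES 1) XOR (1 AND NOT 1))) -> 1
  row 13 [1101]: (((1 IMPLIES NOT 1) XOR (1 AND 1)) IMPLIES ((NOT 1 IMPLIES 1) XOR (1 AND NOT 1))) -> 1
  row 14 [1110]: (((0 IMPLIES NOT 0) XOR (0 AND 1)) IMPLIES ((NOT 0 IMPLIES 1) XOR (1 AND NOT 1))) -> 1
  row 15 [1111]: (((1 IMPLIES NOT 1) XOR (1 AND 1)) IMPLIES ((NOT 1 IMPLIES 1) XOR (1 AND NOT 1))) -> 1
Full result column, 4 rows per line (P1,P2 fixed per line; P3,P4 runs 00..11 left to right):
  rows 0-3 [P1,P2=00]: 0101  = hex 5
  rows 4-7 [P1,P2=01]: 0101  = hex 5
  rows 8-11 [P1,P2=10]: 1111  = hex F
  rows 12-15 [P1,P2=11]: 1111  = hex F
Output column (row 0 .. row 15) = 0101010111111111
Output column grouped in 4s = 0101 0101 1111 1111 = 0x55FF
Convert to decimal digit by digit (value = value*16 + digit):
  5 -> 5
  5*16 + 5 = 85
  85*16 + 15 (F) = 1375
  1375*16 + 15 (F) = 22015
Decimal = 22015

22015


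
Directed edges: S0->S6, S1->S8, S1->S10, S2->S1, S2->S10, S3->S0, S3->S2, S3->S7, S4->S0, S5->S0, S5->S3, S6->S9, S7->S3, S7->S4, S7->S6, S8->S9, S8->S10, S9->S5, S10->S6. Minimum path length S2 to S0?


BFS layer-by-layer from S2:
  dist 0: {S2}
  dist 1: {S1, S10}
  dist 2: {S6, S8}
  dist 3: {S9}
  dist 4: {S5}
  dist 5: {S0, S3}
  -> S0 reached at distance 5
Shortest path length = 5

5


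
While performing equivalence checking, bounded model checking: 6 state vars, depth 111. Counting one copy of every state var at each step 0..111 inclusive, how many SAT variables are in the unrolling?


BMC unrolls to depth k, creating one copy of each state var for steps 0..k.
Step count = 111 + 1 = 112 (steps 0 through 111)
Vars per step = 6
Total = 6 * 112 = 672

672


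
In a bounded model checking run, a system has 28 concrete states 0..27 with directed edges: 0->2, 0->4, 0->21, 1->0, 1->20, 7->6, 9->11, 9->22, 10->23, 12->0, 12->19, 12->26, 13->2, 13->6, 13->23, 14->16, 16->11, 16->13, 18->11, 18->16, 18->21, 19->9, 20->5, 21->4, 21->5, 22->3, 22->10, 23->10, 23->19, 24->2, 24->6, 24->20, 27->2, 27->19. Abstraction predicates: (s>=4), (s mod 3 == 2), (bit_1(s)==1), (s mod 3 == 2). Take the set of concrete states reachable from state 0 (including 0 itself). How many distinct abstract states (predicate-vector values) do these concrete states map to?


BFS from 0:
Concrete reachable: {0, 2, 4, 5, 21}
Abstract via predicates (s>=4), (s mod 3 == 2), (bit_1(s)==1), (s mod 3 == 2):
  (0,0,0,0) <- {0}
  (0,1,1,1) <- {2}
  (1,0,0,0) <- {4, 21}
  (1,1,0,1) <- {5}
Distinct abstract states = 4

4


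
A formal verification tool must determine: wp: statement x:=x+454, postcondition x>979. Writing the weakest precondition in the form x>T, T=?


Formula: wp(x:=E, P) = P[E/x] (substitute E for x in postcondition)
Step 1: Postcondition: x>979
Step 2: Substitute x+454 for x: x+454>979
Step 3: Solve for x: x > 979-454 = 525

525


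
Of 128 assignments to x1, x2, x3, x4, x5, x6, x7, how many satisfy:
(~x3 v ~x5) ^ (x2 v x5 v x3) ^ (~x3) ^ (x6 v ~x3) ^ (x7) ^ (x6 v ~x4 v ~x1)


CNF with 6 clauses over 7 vars (128 assignments).
An assignment satisfies CNF iff every clause has >=1 true literal.
Check each row (bits = x1,x2,x3,x4,x5,x6,x7; clause T/F shown):
  row 0 [0000000]: clauses=TFTTFT -> 0
  row 1 [0000001]: clauses=TFTTTT -> 0
  row 2 [0000010]: clauses=TFTTFT -> 0
  row 3 [0000011]: clauses=TFTTTT -> 0
  row 4 [0000100]: clauses=TTTTFT -> 0
  (every remaining row is evaluated the same way; all 128 results are listed next)
Full result column, 8 rows per line (x1,x2,x3,x4 fixed per line; x5,x6,x7 runs 000..111 left to right):
  rows 0-7 [x1,x2,x3,x4=0000]: 00000101  (ones: 2)
  rows 8-15 [x1,x2,x3,x4=0001]: 00000101  (ones: 2)
  rows 16-23 [x1,x2,x3,x4=0010]: 00000000  (ones: 0)
  rows 24-31 [x1,x2,x3,x4=0011]: 00000000  (ones: 0)
  rows 32-39 [x1,x2,x3,x4=0100]: 01010101  (ones: 4)
  rows 40-47 [x1,x2,x3,x4=0101]: 01010101  (ones: 4)
  rows 48-55 [x1,x2,x3,x4=0110]: 00000000  (ones: 0)
  rows 56-63 [x1,x2,x3,x4=0111]: 00000000  (ones: 0)
  rows 64-71 [x1,x2,x3,x4=1000]: 00000101  (ones: 2)
  rows 72-79 [x1,x2,x3,x4=1001]: 00000001  (ones: 1)
  rows 80-87 [x1,x2,x3,x4=1010]: 00000000  (ones: 0)
  rows 88-95 [x1,x2,x3,x4=1011]: 00000000  (ones: 0)
  rows 96-103 [x1,x2,x3,x4=1100]: 01010101  (ones: 4)
  rows 104-111 [x1,x2,x3,x4=1101]: 00010001  (ones: 2)
  rows 112-119 [x1,x2,x3,x4=1110]: 00000000  (ones: 0)
  rows 120-127 [x1,x2,x3,x4=1111]: 00000000  (ones: 0)
Satisfying assignments = 2+2+0+0+4+4+0+0+2+1+0+0+4+2+0+0 = 21

21
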